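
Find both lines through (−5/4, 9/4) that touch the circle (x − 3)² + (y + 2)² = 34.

5x − 3y = −13 and 3x − 5y = −15

Write the tangent as mx − y + (9/4 − m·(−5/4)) = 0 and set its distance from the centre to √34:
(17/4m − (−17/4))² = 34(m² + 1)
15m² − 34m + 15 = 0, so m = 5/3 or m = 3/5.
With m = 5/3: 5x − 3y = −13. With m = 3/5: 3x − 5y = −15.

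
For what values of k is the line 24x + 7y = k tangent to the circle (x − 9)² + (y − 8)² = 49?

Tangency holds when the distance from the centre (9, 8) to the line equals the radius 7:
|24·9 + 7·8 − k| / √625 = 7
|k − (272)| = 7·25, so k = 447 or k = 97.

k = 97 or k = 447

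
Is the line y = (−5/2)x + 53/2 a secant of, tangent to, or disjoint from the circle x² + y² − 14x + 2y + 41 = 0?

Substituting the line into the circle gives 29x² − 606x + 3185 = 0.
Δ = 367236 − 369460 = −2224.
No real roots: the line does not meet the circle.

disjoint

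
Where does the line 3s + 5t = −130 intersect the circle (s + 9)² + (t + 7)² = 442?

From the line, t = (−130 − 3s)/5. Substituting:
34s² + 1020s = 0  ⟹  s² + 30s = 0
s = 0 or s = −30, giving (0, −26) and (−30, −8).

(−30, −8) and (0, −26)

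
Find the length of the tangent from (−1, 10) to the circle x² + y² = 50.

With centre O = (0, 0), |OP|² = 101 and r² = 50.
Power of the point: PT² = |PO|² − r² = 51, so PT = √51.

√51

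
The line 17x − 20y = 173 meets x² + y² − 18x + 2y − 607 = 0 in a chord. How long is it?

2√689

Centre (9, −1), r² = 689. Perpendicular distance d from centre to line = |0| / √689 = 0/√689.
Chord = 2√(r² − d²) = 2·√(689) = 2√689.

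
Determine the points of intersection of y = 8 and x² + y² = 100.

From the line, y = 8. Substituting:
x² − 36 = 0
x = 6 or x = −6, giving (6, 8) and (−6, 8).

(−6, 8) and (6, 8)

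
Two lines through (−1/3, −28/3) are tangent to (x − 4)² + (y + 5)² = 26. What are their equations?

x + 5y = −47 and 5x + y = −11

Let a tangent through (−1/3, −28/3) have slope m. Its distance from (4, −5) must equal √26:
[m·(13/3) − (13/3)]² = 26(m² + 1)
5m² + 26m + 5 = 0, so m = −1/5 or m = −5.
With m = −1/5: x + 5y = −47. With m = −5: 5x + y = −11.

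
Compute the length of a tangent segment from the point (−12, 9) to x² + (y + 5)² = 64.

The centre is (0, −5) and r = 8. The square of the distance from P to the centre is 144 + 196 = 340.
Power of the point: PT² = |PO|² − r² = 276, so PT = 2√69.

2√69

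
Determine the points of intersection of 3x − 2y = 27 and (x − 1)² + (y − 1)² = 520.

(−5, −21) and (19, 15)

Express y = (−27 + 3x)/2 and substitute into the circle:
13x² − 182x − 1235 = 0  ⟹  x² − 14x − 95 = 0
x = 19 or x = −5, giving (19, 15) and (−5, −21).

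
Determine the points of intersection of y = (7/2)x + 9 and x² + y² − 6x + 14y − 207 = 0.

Substitute y = (18 + 7x)/2:
53x² + 424x = 0  ⟹  x² + 8x = 0
x = 0 or x = −8, giving (0, 9) and (−8, −19).

(−8, −19) and (0, 9)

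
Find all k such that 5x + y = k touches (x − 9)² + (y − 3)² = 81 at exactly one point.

Tangency holds when the distance from the centre (9, 3) to the line equals the radius 9:
|5·9 + 1·3 − k| / √26 = 9
|k − (48)| = 9√26.

k = 48 ± 9√26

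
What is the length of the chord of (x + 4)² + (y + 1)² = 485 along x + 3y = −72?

5√10

Express y = (−72 − x)/3 and substitute into the circle:
10x² + 210x + 540 = 0  ⟹  x² + 21x + 54 = 0
x = −3 or x = −18, giving (−3, −23) and (−18, −18).
Chord length = distance between (−3, −23) and (−18, −18) = √250 = 5√10.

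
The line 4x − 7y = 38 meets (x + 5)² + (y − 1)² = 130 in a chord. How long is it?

From the line, y = (−38 + 4x)/7. Substituting:
65x² + 130x − 3120 = 0  ⟹  x² + 2x − 48 = 0
x = 6 or x = −8, giving (6, −2) and (−8, −10).
Chord length = distance between (6, −2) and (−8, −10) = √260 = 2√65.

2√65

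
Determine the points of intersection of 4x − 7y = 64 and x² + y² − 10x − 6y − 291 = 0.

(−5, −12) and (23, 4)

From the line, y = (−64 + 4x)/7. Substituting:
65x² − 1170x − 7475 = 0  ⟹  x² − 18x − 115 = 0
x = 23 or x = −5, giving (23, 4) and (−5, −12).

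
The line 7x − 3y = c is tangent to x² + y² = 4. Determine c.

For a tangent, require d(centre, line) = r = 2.
|7·0 − 3·0 − c| / √58 = 2
|c| = 2√58.

c = ±2√58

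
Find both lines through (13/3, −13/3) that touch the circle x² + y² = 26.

A line y − (−13/3) = m(x − (13/3)) is tangent when its distance from (0, 0) is √26:
(−13/3m − (13/3))² = 26(m² + 1)
5m² − 26m + 5 = 0, so m = 5 or m = 1/5.
Through (13/3, −13/3) these give 5x − y = 26 and x − 5y = 26.

5x − y = 26 and x − 5y = 26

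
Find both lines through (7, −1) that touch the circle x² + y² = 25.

Let a tangent through (7, −1) have slope m. Its distance from (0, 0) must equal 5:
(−7m − (1))² = 25(m² + 1)
12m² + 7m − 12 = 0, so m = 3/4 or m = −4/3.
Through (7, −1) these give 3x − 4y = 25 and 4x + 3y = 25.

3x − 4y = 25 and 4x + 3y = 25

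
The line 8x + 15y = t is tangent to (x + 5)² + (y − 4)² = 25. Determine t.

The line touches the circle iff its distance from (−5, 4) is 5:
|8·(−5) + 15·4 − t| / √289 = 5
|t − (20)| = 5·17, so t = 105 or t = −65.

t = −65 or t = 105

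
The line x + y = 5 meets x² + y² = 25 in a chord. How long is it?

The distance from (0, 0) to the line is 5/√2, and r² = 25.
Chord = 2√(r² − d²) = 2·√(25/2) = 5√2.

5√2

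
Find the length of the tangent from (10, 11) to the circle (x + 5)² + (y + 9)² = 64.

√561

With centre O = (−5, −9), |OP|² = 625 and r² = 64.
By the tangent–radius right angle, tangent length = √(|PO|² − r²) = √561.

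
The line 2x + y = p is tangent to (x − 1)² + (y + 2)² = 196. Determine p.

Tangency holds when the distance from the centre (1, −2) to the line equals the radius 14:
|2·1 + 1·(−2) − p| / √5 = 14
|p| = 14√5.

p = ±14√5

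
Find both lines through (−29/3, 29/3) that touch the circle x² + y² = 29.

2x + 5y = 29 and 5x + 2y = −29

Write the tangent as mx − y + (29/3 − m·(−29/3)) = 0 and set its distance from the centre to √29:
[m·(29/3) − (−29/3)]² = 29(m² + 1)
10m² + 29m + 10 = 0, so m = −2/5 or m = −5/2.
Through (−29/3, 29/3) these give 2x + 5y = 29 and 5x + 2y = −29.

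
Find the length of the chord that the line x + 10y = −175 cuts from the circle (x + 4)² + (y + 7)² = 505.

Centre (−4, −7), r² = 505. Perpendicular distance d from centre to line = |101| / √101 = 101/√101.
Half the chord is √(r² − d²) = √(404), so the full chord is 4√101.

4√101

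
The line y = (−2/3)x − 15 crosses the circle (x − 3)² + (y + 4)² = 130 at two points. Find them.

Express y = (−45 − 2x)/3 and substitute into the circle:
13x² + 78x = 0  ⟹  x² + 6x = 0
x = 0 or x = −6, giving (0, −15) and (−6, −11).

(−6, −11) and (0, −15)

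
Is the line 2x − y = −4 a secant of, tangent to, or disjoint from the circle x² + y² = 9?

secant

Substituting the line into the circle gives 5x² + 16x + 7 = 0.
Discriminant = (16)² − 4·5·(7) = 116 > 0.
Two real roots: the line is a secant.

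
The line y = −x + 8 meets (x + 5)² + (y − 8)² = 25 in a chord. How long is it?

5√2

Substitute y = −x + 8:
2x² + 10x = 0  ⟹  x² + 5x = 0
x = 0 or x = −5, giving (0, 8) and (−5, 13).
|(0, 8) − (−5, 13)| = √((5)² + (−5)²) = 5√2.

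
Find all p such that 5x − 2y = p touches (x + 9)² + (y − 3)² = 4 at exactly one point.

For a tangent, require d(centre, line) = r = 2.
|5·(−9) − 2·3 − p| / √29 = 2
|p − (−51)| = 2√29.

p = −51 ± 2√29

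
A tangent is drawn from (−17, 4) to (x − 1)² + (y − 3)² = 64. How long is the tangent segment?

The centre is (1, 3) and r = 8. The square of the distance from P to the centre is 324 + 1 = 325.
The tangent meets the radius at right angles, so tangent² = |PO|² − r² = 325 − 64 = 261.

3√29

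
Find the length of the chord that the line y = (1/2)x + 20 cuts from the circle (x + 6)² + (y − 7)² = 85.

Centre (−6, 7), r² = 85. Perpendicular distance d from centre to line = |20| / √5 = 20/√5.
Half the chord is √(r² − d²) = √(5), so the full chord is 2√5.

2√5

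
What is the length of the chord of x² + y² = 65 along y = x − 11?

3√2

From the line, y = x − 11. Substituting:
2x² − 22x + 56 = 0  ⟹  x² − 11x + 28 = 0
x = 7 or x = 4, giving (7, −4) and (4, −7).
Chord length = distance between (7, −4) and (4, −7) = √18 = 3√2.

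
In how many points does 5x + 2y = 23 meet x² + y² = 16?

Centre (0, 0), r² = 16. Distance² from centre to line = (−23)²/29 = 529/29.
Since d² > r², the line lies outside the circle.

0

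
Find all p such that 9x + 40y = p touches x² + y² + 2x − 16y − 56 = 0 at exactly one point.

The line touches the circle iff its distance from (−1, 8) is 11:
|9·(−1) + 40·8 − p| / √1681 = 11
|p − (311)| = 11·41, so p = 762 or p = −140.

p = −140 or p = 762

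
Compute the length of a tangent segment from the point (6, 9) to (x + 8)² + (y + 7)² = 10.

With centre O = (−8, −7), |OP|² = 452 and r² = 10.
Power of the point: PT² = |PO|² − r² = 442, so PT = √442.

√442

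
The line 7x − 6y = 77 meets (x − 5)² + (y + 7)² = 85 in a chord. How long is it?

Substitute y = (−77 + 7x)/6:
85x² − 850x − 935 = 0  ⟹  x² − 10x − 11 = 0
x = 11 or x = −1, giving (11, 0) and (−1, −14).
|(11, 0) − (−1, −14)| = √((12)² + (14)²) = 2√85.

2√85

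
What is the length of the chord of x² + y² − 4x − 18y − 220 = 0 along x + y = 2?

23√2

Express y = −x + 2 and substitute into the circle:
2x² + 10x − 252 = 0  ⟹  x² + 5x − 126 = 0
x = 9 or x = −14, giving (9, −7) and (−14, 16).
|(9, −7) − (−14, 16)| = √((23)² + (−23)²) = 23√2.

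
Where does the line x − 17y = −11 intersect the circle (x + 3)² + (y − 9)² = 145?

(−11, 0) and (6, 1)

Substitute y = (11 + x)/17:
290x² + 1450x − 19140 = 0  ⟹  x² + 5x − 66 = 0
x = 6 or x = −11, giving (6, 1) and (−11, 0).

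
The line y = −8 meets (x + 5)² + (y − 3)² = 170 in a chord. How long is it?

The distance from (−5, 3) to the line is 11, and r² = 170.
Chord = 2√(r² − d²) = 2·√(49) = 14.

14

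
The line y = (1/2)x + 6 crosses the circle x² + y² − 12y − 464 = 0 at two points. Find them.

From the line, y = (12 + x)/2. Substituting:
5x² − 2000 = 0  ⟹  x² − 400 = 0
x = 20 or x = −20, giving (20, 16) and (−20, −4).

(−20, −4) and (20, 16)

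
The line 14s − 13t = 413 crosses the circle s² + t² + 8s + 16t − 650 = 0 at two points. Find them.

Substitute t = (−413 + 14s)/13:
365s² − 7300s − 25185 = 0  ⟹  s² − 20s − 69 = 0
s = 23 or s = −3, giving (23, −7) and (−3, −35).

(−3, −35) and (23, −7)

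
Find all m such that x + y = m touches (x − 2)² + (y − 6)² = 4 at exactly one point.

For a tangent, require d(centre, line) = r = 2.
|1·2 + 1·6 − m| / √2 = 2
|m − (8)| = 2√2.

m = 8 ± 2√2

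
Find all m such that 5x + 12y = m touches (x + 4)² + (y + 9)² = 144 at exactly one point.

m = −284 or m = 28

The line touches the circle iff its distance from (−4, −9) is 12:
|5·(−4) + 12·(−9) − m| / √169 = 12
|m − (−128)| = 12·13, so m = 28 or m = −284.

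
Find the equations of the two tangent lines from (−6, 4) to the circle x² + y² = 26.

5x + y = −26 and x − 5y = −26

Write the tangent as mx − y + (4 − m·(−6)) = 0 and set its distance from the centre to √26:
[m·(6) − (−4)]² = 26(m² + 1)
5m² + 24m − 5 = 0, so m = −5 or m = 1/5.
Through (−6, 4) these give 5x + y = −26 and x − 5y = −26.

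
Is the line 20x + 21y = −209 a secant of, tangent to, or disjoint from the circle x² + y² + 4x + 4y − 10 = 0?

Substituting the line into the circle gives 841x² + 8444x + 21715 = 0.
Discriminant = (8444)² − 4·841·(21715) = −1748124 < 0.
No real roots: the line does not meet the circle.

disjoint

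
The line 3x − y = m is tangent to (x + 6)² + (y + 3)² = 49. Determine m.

Tangency holds when the distance from the centre (−6, −3) to the line equals the radius 7:
|3·(−6) − 1·(−3) − m| / √10 = 7
|m − (−15)| = 7√10.

m = −15 ± 7√10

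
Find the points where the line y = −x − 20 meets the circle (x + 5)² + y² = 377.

Substitute y = −x − 20:
2x² + 50x + 48 = 0  ⟹  x² + 25x + 24 = 0
x = −1 or x = −24, giving (−1, −19) and (−24, 4).

(−24, 4) and (−1, −19)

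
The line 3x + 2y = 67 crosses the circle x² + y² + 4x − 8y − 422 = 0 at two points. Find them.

Substitute y = (67 − 3x)/2:
13x² − 338x + 1729 = 0  ⟹  x² − 26x + 133 = 0
x = 19 or x = 7, giving (19, 5) and (7, 23).

(7, 23) and (19, 5)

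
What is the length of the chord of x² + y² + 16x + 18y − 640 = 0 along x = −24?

The line gives x = −24. Substituting into the circle:
y² + 18y − 448 = 0
y = 14 or y = −32, giving (−24, 14) and (−24, −32).
Chord length = distance between (−24, 14) and (−24, −32) = √2116 = 46.

46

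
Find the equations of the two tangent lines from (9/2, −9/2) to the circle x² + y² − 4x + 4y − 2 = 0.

x − 3y = 18 and 3x − y = 18

A line y − (−9/2) = m(x − (9/2)) is tangent when its distance from (2, −2) is √10:
(−5/2m − (5/2))² = 10(m² + 1)
3m² − 10m + 3 = 0, so m = 1/3 or m = 3.
Through (9/2, −9/2) these give x − 3y = 18 and 3x − y = 18.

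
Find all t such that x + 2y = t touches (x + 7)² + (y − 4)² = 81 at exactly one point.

t = 1 ± 9√5

Tangency holds when the distance from the centre (−7, 4) to the line equals the radius 9:
|1·(−7) + 2·4 − t| / √5 = 9
|t − (1)| = 9√5.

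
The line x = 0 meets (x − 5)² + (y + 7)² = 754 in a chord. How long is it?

Centre (5, −7), r² = 754. Perpendicular distance d from centre to line = |5| / √1 = 5.
Half the chord is √(r² − d²) = √(729), so the full chord is 54.

54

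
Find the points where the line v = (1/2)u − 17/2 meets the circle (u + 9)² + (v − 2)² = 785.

Express v = (−17 + u)/2 and substitute into the circle:
5u² + 30u − 2375 = 0  ⟹  u² + 6u − 475 = 0
u = 19 or u = −25, giving (19, 1) and (−25, −21).

(−25, −21) and (19, 1)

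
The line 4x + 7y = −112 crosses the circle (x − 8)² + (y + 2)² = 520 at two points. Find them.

Express y = (−112 − 4x)/7 and substitute into the circle:
65x² − 12740 = 0  ⟹  x² − 196 = 0
x = 14 or x = −14, giving (14, −24) and (−14, −8).

(−14, −8) and (14, −24)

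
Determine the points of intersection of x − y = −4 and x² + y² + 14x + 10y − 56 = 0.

(−16, −12) and (0, 4)

From the line, y = x + 4. Substituting:
2x² + 32x = 0  ⟹  x² + 16x = 0
x = 0 or x = −16, giving (0, 4) and (−16, −12).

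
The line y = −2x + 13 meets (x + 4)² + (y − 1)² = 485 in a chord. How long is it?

The distance from (−4, 1) to the line is 20/√5, and r² = 485.
Chord = 2√(r² − d²) = 2·√(405) = 18√5.

18√5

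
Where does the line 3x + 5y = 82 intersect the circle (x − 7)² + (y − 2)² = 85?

(9, 11) and (14, 8)

Express y = (82 − 3x)/5 and substitute into the circle:
34x² − 782x + 4284 = 0  ⟹  x² − 23x + 126 = 0
x = 14 or x = 9, giving (14, 8) and (9, 11).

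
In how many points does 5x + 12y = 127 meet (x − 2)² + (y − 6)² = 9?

d² = (5·2 + 12·6 − (127))²/169 = 2025/169; r² = 9.
Since d² > r², the line lies outside the circle.

0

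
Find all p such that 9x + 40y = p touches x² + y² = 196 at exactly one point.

p = −574 or p = 574

For a tangent, require d(centre, line) = r = 14.
|9·0 + 40·0 − p| / √1681 = 14
|p| = 14·41, so p = 574 or p = −574.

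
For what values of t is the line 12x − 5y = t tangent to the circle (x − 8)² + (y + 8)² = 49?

t = 45 or t = 227

Tangency holds when the distance from the centre (8, −8) to the line equals the radius 7:
|12·8 − 5·(−8) − t| / √169 = 7
|t − (136)| = 7·13, so t = 227 or t = 45.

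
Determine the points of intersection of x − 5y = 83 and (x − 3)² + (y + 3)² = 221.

(−2, −17) and (13, −14)

Substitute y = (−83 + x)/5:
26x² − 286x − 676 = 0  ⟹  x² − 11x − 26 = 0
x = 13 or x = −2, giving (13, −14) and (−2, −17).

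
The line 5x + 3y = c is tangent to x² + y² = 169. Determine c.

c = ±13√34

The line touches the circle iff its distance from (0, 0) is 13:
|5·0 + 3·0 − c| / √34 = 13
|c| = 13√34.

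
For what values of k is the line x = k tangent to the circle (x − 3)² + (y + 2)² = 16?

k = −1 or k = 7

Tangency holds when the distance from the centre (3, −2) to the line equals the radius 4:
|1·3 + 0·(−2) − k| / √1 = 4
|k − (3)| = 4, so k = 7 or k = −1.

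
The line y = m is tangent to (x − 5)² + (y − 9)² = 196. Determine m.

Tangency holds when the distance from the centre (5, 9) to the line equals the radius 14:
|0·5 + 1·9 − m| / √1 = 14
|m − (9)| = 14, so m = 23 or m = −5.

m = −5 or m = 23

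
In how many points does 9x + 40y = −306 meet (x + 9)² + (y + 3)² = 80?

Substituting the line into the circle gives 1681x² + 32148x + 36196 = 0.
Discriminant = (32148)² − 4·1681·(36196) = 790112000 > 0.
Two real roots: the line is a secant.

2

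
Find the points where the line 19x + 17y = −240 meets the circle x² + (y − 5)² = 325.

(−18, 6) and (−1, −13)

Express y = (−240 − 19x)/17 and substitute into the circle:
650x² + 12350x + 11700 = 0  ⟹  x² + 19x + 18 = 0
x = −1 or x = −18, giving (−1, −13) and (−18, 6).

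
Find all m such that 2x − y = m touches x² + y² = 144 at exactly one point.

m = ±12√5

For a tangent, require d(centre, line) = r = 12.
|2·0 − 1·0 − m| / √5 = 12
|m| = 12√5.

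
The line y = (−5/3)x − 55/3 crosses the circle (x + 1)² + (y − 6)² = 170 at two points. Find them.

(−14, 5) and (−8, −5)

Express y = (−55 − 5x)/3 and substitute into the circle:
34x² + 748x + 3808 = 0  ⟹  x² + 22x + 112 = 0
x = −8 or x = −14, giving (−8, −5) and (−14, 5).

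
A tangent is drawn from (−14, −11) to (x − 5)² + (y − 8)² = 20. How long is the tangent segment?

3√78

The centre is (5, 8) and r = 2√5. The square of the distance from P to the centre is 361 + 361 = 722.
By the tangent–radius right angle, tangent length = √(|PO|² − r²) = √702 = 3√78.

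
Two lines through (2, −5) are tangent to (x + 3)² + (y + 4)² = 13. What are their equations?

2x − 3y = 19 and 3x + 2y = −4

A line y − (−5) = m(x − (2)) is tangent when its distance from (−3, −4) is √13:
(−5m − (1))² = 13(m² + 1)
6m² + 5m − 6 = 0, so m = 2/3 or m = −3/2.
With m = 2/3: 2x − 3y = 19. With m = −3/2: 3x + 2y = −4.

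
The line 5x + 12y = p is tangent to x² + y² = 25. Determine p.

For a tangent, require d(centre, line) = r = 5.
|5·0 + 12·0 − p| / √169 = 5
|p| = 5·13, so p = 65 or p = −65.

p = −65 or p = 65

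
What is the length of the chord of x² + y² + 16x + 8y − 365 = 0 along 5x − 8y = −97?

4√89

From the line, y = (97 + 5x)/8. Substituting:
89x² + 2314x − 7743 = 0  ⟹  x² + 26x − 87 = 0
x = 3 or x = −29, giving (3, 14) and (−29, −6).
|(3, 14) − (−29, −6)| = √((32)² + (20)²) = 4√89.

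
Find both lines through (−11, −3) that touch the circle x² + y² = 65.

Let a tangent through (−11, −3) have slope m. Its distance from (0, 0) must equal √65:
(11m − (3))² = 65(m² + 1)
28m² − 33m − 28 = 0, so m = 7/4 or m = −4/7.
With m = 7/4: 7x − 4y = −65. With m = −4/7: 4x + 7y = −65.

7x − 4y = −65 and 4x + 7y = −65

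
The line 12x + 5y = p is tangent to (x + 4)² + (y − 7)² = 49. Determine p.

Tangency holds when the distance from the centre (−4, 7) to the line equals the radius 7:
|12·(−4) + 5·7 − p| / √169 = 7
|p − (−13)| = 7·13, so p = 78 or p = −104.

p = −104 or p = 78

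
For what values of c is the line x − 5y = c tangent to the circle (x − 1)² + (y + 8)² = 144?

c = 41 ± 12√26

The line touches the circle iff its distance from (1, −8) is 12:
|1·1 − 5·(−8) − c| / √26 = 12
|c − (41)| = 12√26.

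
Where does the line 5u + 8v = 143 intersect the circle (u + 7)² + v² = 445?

(−5, 21) and (11, 11)

Substitute v = (143 − 5u)/8:
89u² − 534u − 4895 = 0  ⟹  u² − 6u − 55 = 0
u = 11 or u = −5, giving (11, 11) and (−5, 21).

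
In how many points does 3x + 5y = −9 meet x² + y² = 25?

2

Substituting the line into the circle gives 34x² + 54x − 544 = 0.
Discriminant = (54)² − 4·34·(−544) = 76900 > 0.
Two real roots: the line is a secant.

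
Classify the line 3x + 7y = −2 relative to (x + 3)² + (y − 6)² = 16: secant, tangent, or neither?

Substituting the line into the circle gives 58x² + 558x + 1593 = 0.
Discriminant = (558)² − 4·58·(1593) = −58212 < 0.
No real roots: the line does not meet the circle.

neither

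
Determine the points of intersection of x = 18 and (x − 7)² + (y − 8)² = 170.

The line gives x = 18. Substituting into the circle:
y² − 16y + 15 = 0
y = 15 or y = 1, giving (18, 15) and (18, 1).

(18, 1) and (18, 15)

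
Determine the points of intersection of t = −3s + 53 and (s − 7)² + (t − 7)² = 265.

Express t = −3s + 53 and substitute into the circle:
10s² − 290s + 1900 = 0  ⟹  s² − 29s + 190 = 0
s = 19 or s = 10, giving (19, −4) and (10, 23).

(10, 23) and (19, −4)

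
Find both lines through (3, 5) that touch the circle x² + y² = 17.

Write the tangent as mx − y + (5 − m·(3)) = 0 and set its distance from the centre to √17:
(−3m − (−5))² = 17(m² + 1)
4m² + 15m − 4 = 0, so m = 1/4 or m = −4.
With m = 1/4: x − 4y = −17. With m = −4: 4x + y = 17.

x − 4y = −17 and 4x + y = 17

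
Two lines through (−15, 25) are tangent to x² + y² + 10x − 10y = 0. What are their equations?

Let a tangent through (−15, 25) have slope m. Its distance from (−5, 5) must equal 5√2:
(10m − (−20))² = 50(m² + 1)
m² + 8m + 7 = 0, so m = −1 or m = −7.
Through (−15, 25) these give x + y = 10 and 7x + y = −80.

x + y = 10 and 7x + y = −80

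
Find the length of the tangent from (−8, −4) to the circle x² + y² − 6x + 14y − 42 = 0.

Centre (3, −7), r² = 100. |PO|² = (−11)² + (3)² = 130.
By the tangent–radius right angle, tangent length = √(|PO|² − r²) = √30.

√30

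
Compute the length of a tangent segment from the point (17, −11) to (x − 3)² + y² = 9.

2√77

With centre O = (3, 0), |OP|² = 317 and r² = 9.
By the tangent–radius right angle, tangent length = √(|PO|² − r²) = √308 = 2√77.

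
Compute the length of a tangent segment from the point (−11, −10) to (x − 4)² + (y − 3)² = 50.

The centre is (4, 3) and r = 5√2. The square of the distance from P to the centre is 225 + 169 = 394.
By the tangent–radius right angle, tangent length = √(|PO|² − r²) = √344 = 2√86.

2√86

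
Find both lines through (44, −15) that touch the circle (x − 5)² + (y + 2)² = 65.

A line y − (−15) = m(x − (44)) is tangent when its distance from (5, −2) is √65:
[m·(−39) − (13)]² = 65(m² + 1)
56m² + 39m + 4 = 0, so m = −4/7 or m = −1/8.
Through (44, −15) these give 4x + 7y = 71 and x + 8y = −76.

4x + 7y = 71 and x + 8y = −76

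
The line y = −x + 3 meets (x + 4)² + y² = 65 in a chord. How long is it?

Express y = −x + 3 and substitute into the circle:
2x² + 2x − 40 = 0  ⟹  x² + x − 20 = 0
x = 4 or x = −5, giving (4, −1) and (−5, 8).
Chord length = distance between (4, −1) and (−5, 8) = √162 = 9√2.

9√2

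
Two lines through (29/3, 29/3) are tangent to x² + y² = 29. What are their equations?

2x − 5y = −29 and 5x − 2y = 29

A line y − (29/3) = m(x − (29/3)) is tangent when its distance from (0, 0) is √29:
[m·(−29/3) − (−29/3)]² = 29(m² + 1)
10m² − 29m + 10 = 0, so m = 2/5 or m = 5/2.
With m = 2/5: 2x − 5y = −29. With m = 5/2: 5x − 2y = 29.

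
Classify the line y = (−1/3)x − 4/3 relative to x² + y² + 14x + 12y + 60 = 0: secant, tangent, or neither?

d² = (1·(−7) + 3·(−6) − (−4))²/10 = 441/10; r² = 25.
Since d² > r², the line lies outside the circle.

neither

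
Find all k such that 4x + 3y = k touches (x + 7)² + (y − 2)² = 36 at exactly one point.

For a tangent, require d(centre, line) = r = 6.
|4·(−7) + 3·2 − k| / √25 = 6
|k − (−22)| = 6·5, so k = 8 or k = −52.

k = −52 or k = 8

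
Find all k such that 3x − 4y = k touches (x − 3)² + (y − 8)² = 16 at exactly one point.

The line touches the circle iff its distance from (3, 8) is 4:
|3·3 − 4·8 − k| / √25 = 4
|k − (−23)| = 4·5, so k = −3 or k = −43.

k = −43 or k = −3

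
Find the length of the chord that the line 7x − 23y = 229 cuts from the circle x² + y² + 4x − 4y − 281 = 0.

From the line, y = (−229 + 7x)/23. Substituting:
578x² − 1734x − 75140 = 0  ⟹  x² − 3x − 130 = 0
x = 13 or x = −10, giving (13, −6) and (−10, −13).
Chord length = distance between (13, −6) and (−10, −13) = √578 = 17√2.

17√2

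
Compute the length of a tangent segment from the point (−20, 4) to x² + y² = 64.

The centre is (0, 0) and r = 8. The square of the distance from P to the centre is 400 + 16 = 416.
By the tangent–radius right angle, tangent length = √(|PO|² − r²) = √352 = 4√22.

4√22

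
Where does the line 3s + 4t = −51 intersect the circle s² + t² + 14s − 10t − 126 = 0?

From the line, t = (−51 − 3s)/4. Substituting:
25s² + 650s + 2625 = 0  ⟹  s² + 26s + 105 = 0
s = −5 or s = −21, giving (−5, −9) and (−21, 3).

(−21, 3) and (−5, −9)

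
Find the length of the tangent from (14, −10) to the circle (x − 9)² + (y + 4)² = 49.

With centre O = (9, −4), |OP|² = 61 and r² = 49.
By the tangent–radius right angle, tangent length = √(|PO|² − r²) = √12 = 2√3.

2√3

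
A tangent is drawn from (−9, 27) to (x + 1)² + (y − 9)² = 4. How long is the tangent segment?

8√6

The centre is (−1, 9) and r = 2. The square of the distance from P to the centre is 64 + 324 = 388.
By the tangent–radius right angle, tangent length = √(|PO|² − r²) = √384 = 8√6.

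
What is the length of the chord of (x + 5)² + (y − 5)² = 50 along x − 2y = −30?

The distance from (−5, 5) to the line is 15/√5, and r² = 50.
Half the chord is √(r² − d²) = √(5), so the full chord is 2√5.

2√5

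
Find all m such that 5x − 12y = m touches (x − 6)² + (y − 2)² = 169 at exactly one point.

m = −163 or m = 175

For a tangent, require d(centre, line) = r = 13.
|5·6 − 12·2 − m| / √169 = 13
|m − (6)| = 13·13, so m = 175 or m = −163.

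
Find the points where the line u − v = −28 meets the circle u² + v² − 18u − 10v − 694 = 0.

Substitute v = u + 28:
2u² + 28u − 190 = 0  ⟹  u² + 14u − 95 = 0
u = 5 or u = −19, giving (5, 33) and (−19, 9).

(−19, 9) and (5, 33)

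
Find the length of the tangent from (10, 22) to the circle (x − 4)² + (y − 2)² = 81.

With centre O = (4, 2), |OP|² = 436 and r² = 81.
Power of the point: PT² = |PO|² − r² = 355, so PT = √355.

√355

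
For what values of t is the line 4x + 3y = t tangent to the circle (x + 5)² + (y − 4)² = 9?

The line touches the circle iff its distance from (−5, 4) is 3:
|4·(−5) + 3·4 − t| / √25 = 3
|t − (−8)| = 3·5, so t = 7 or t = −23.

t = −23 or t = 7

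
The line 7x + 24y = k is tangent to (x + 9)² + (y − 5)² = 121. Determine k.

k = −218 or k = 332

Tangency holds when the distance from the centre (−9, 5) to the line equals the radius 11:
|7·(−9) + 24·5 − k| / √625 = 11
|k − (57)| = 11·25, so k = 332 or k = −218.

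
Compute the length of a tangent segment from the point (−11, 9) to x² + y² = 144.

Centre (0, 0), r² = 144. |PO|² = (−11)² + (9)² = 202.
By the tangent–radius right angle, tangent length = √(|PO|² − r²) = √58.

√58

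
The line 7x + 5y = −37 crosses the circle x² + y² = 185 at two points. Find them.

Substitute y = (−37 − 7x)/5:
74x² + 518x − 3256 = 0  ⟹  x² + 7x − 44 = 0
x = 4 or x = −11, giving (4, −13) and (−11, 8).

(−11, 8) and (4, −13)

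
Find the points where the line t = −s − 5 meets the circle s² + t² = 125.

(−10, 5) and (5, −10)

Substitute t = −s − 5:
2s² + 10s − 100 = 0  ⟹  s² + 5s − 50 = 0
s = 5 or s = −10, giving (5, −10) and (−10, 5).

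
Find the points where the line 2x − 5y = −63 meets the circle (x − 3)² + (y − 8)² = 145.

(−9, 9) and (11, 17)

Substitute y = (63 + 2x)/5:
29x² − 58x − 2871 = 0  ⟹  x² − 2x − 99 = 0
x = 11 or x = −9, giving (11, 17) and (−9, 9).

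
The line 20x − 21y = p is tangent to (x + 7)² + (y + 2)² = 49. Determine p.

p = −301 or p = 105

The line touches the circle iff its distance from (−7, −2) is 7:
|20·(−7) − 21·(−2) − p| / √841 = 7
|p − (−98)| = 7·29, so p = 105 or p = −301.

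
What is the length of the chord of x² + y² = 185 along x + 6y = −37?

4√37

The distance from (0, 0) to the line is 37/√37, and r² = 185.
Half the chord is √(r² − d²) = √(148), so the full chord is 4√37.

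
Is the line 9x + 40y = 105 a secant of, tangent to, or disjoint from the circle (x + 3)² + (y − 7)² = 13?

disjoint

Centre (−3, 7), r² = 13. Distance² from centre to line = (148)²/1681 = 21904/1681.
Since d² > r², the line lies outside the circle.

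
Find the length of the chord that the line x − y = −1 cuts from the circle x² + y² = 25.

Centre (0, 0), r² = 25. Perpendicular distance d from centre to line = |1| / √2 = 1/√2.
Chord = 2√(r² − d²) = 2·√(49/2) = 7√2.

7√2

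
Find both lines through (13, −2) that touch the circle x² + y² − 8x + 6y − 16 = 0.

A line y − (−2) = m(x − (13)) is tangent when its distance from (4, −3) is √41:
(−9m − (−1))² = 41(m² + 1)
20m² − 9m − 20 = 0, so m = 5/4 or m = −4/5.
Through (13, −2) these give 5x − 4y = 73 and 4x + 5y = 42.

5x − 4y = 73 and 4x + 5y = 42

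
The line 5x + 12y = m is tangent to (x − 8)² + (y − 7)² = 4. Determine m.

m = 98 or m = 150

For a tangent, require d(centre, line) = r = 2.
|5·8 + 12·7 − m| / √169 = 2
|m − (124)| = 2·13, so m = 150 or m = 98.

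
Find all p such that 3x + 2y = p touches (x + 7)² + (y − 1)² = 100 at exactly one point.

Tangency holds when the distance from the centre (−7, 1) to the line equals the radius 10:
|3·(−7) + 2·1 − p| / √13 = 10
|p − (−19)| = 10√13.

p = −19 ± 10√13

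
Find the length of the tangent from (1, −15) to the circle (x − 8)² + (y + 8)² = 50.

4√3

Centre (8, −8), r² = 50. |PO|² = (−7)² + (−7)² = 98.
The tangent meets the radius at right angles, so tangent² = |PO|² − r² = 98 − 50 = 48.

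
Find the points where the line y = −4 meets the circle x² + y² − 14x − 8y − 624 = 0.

Express y = −4 and substitute into the circle:
x² − 14x − 576 = 0
x = 32 or x = −18, giving (32, −4) and (−18, −4).

(−18, −4) and (32, −4)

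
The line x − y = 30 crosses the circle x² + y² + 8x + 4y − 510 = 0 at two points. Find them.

(9, −21) and (15, −15)

Substitute y = x − 30:
2x² − 48x + 270 = 0  ⟹  x² − 24x + 135 = 0
x = 15 or x = 9, giving (15, −15) and (9, −21).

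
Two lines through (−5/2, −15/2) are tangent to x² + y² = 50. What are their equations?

A line y − (−15/2) = m(x − (−5/2)) is tangent when its distance from (0, 0) is 5√2:
(5/2m − (15/2))² = 50(m² + 1)
7m² + 6m − 1 = 0, so m = −1 or m = 1/7.
Through (−5/2, −15/2) these give x + y = −10 and x − 7y = 50.

x + y = −10 and x − 7y = 50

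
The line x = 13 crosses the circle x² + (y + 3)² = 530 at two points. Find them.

The line gives x = 13. Substituting into the circle:
y² + 6y − 352 = 0
y = 16 or y = −22, giving (13, 16) and (13, −22).

(13, −22) and (13, 16)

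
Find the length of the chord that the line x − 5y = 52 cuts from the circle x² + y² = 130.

2√26

Centre (0, 0), r² = 130. Perpendicular distance d from centre to line = |−52| / √26 = 52/√26.
Chord = 2√(r² − d²) = 2·√(26) = 2√26.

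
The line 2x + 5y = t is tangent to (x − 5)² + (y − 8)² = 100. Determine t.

Tangency holds when the distance from the centre (5, 8) to the line equals the radius 10:
|2·5 + 5·8 − t| / √29 = 10
|t − (50)| = 10√29.

t = 50 ± 10√29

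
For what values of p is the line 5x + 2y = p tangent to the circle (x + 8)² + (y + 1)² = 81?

p = −42 ± 9√29

Tangency holds when the distance from the centre (−8, −1) to the line equals the radius 9:
|5·(−8) + 2·(−1) − p| / √29 = 9
|p − (−42)| = 9√29.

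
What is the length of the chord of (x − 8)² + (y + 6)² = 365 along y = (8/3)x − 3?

The distance from (8, −6) to the line is 73/√73, and r² = 365.
Chord = 2√(r² − d²) = 2·√(292) = 4√73.

4√73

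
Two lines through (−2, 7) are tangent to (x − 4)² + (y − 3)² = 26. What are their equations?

x − 5y = −37 and 5x + y = −3

A line y − (7) = m(x − (−2)) is tangent when its distance from (4, 3) is √26:
(6m − (−4))² = 26(m² + 1)
5m² + 24m − 5 = 0, so m = 1/5 or m = −5.
Through (−2, 7) these give x − 5y = −37 and 5x + y = −3.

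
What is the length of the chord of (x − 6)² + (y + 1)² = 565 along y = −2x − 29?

The distance from (6, −1) to the line is 40/√5, and r² = 565.
Half the chord is √(r² − d²) = √(245), so the full chord is 14√5.

14√5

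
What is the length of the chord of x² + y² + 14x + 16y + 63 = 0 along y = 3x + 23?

4√10

From the line, y = 3x + 23. Substituting:
10x² + 200x + 960 = 0  ⟹  x² + 20x + 96 = 0
x = −8 or x = −12, giving (−8, −1) and (−12, −13).
Chord length = distance between (−8, −1) and (−12, −13) = √160 = 4√10.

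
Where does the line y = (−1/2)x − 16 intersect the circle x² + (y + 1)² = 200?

(−10, −11) and (−2, −15)

Express y = (−32 − x)/2 and substitute into the circle:
5x² + 60x + 100 = 0  ⟹  x² + 12x + 20 = 0
x = −2 or x = −10, giving (−2, −15) and (−10, −11).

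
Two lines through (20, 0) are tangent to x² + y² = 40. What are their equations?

x + 3y = 20 and x − 3y = 20

Let a tangent through (20, 0) have slope m. Its distance from (0, 0) must equal 2√10:
(−20m − (0))² = 40(m² + 1)
9m² − 1 = 0, so m = −1/3 or m = 1/3.
With m = −1/3: x + 3y = 20. With m = 1/3: x − 3y = 20.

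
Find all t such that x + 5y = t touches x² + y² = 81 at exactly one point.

t = ±9√26

The line touches the circle iff its distance from (0, 0) is 9:
|1·0 + 5·0 − t| / √26 = 9
|t| = 9√26.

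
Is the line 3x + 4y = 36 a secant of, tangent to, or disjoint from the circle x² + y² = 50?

disjoint

Substituting the line into the circle gives 25x² − 216x + 496 = 0.
Δ = 46656 − 49600 = −2944.
No real roots: the line does not meet the circle.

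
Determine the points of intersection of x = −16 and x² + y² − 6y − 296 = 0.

(−16, −4) and (−16, 10)

The line gives x = −16. Substituting into the circle:
y² − 6y − 40 = 0
y = 10 or y = −4, giving (−16, 10) and (−16, −4).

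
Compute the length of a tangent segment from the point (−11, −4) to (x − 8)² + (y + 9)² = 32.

√354

Centre (8, −9), r² = 32. |PO|² = (−19)² + (5)² = 386.
The tangent meets the radius at right angles, so tangent² = |PO|² − r² = 386 − 32 = 354.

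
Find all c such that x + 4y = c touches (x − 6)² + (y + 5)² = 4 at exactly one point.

c = −14 ± 2√17

The line touches the circle iff its distance from (6, −5) is 2:
|1·6 + 4·(−5) − c| / √17 = 2
|c − (−14)| = 2√17.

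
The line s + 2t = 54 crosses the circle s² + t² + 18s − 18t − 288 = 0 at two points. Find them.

From the line, t = (54 − s)/2. Substituting:
5s² − 180 = 0  ⟹  s² − 36 = 0
s = 6 or s = −6, giving (6, 24) and (−6, 30).

(−6, 30) and (6, 24)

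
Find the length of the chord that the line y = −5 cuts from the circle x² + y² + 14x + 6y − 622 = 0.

52

The distance from (−7, −3) to the line is 2, and r² = 680.
Chord = 2√(r² − d²) = 2·√(676) = 52.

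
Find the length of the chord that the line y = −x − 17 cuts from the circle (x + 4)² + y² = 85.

√2

From the line, y = −x − 17. Substituting:
2x² + 42x + 220 = 0  ⟹  x² + 21x + 110 = 0
x = −10 or x = −11, giving (−10, −7) and (−11, −6).
Chord length = distance between (−10, −7) and (−11, −6) = √2 = √2.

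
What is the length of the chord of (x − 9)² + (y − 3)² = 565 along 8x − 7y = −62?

4√113

The distance from (9, 3) to the line is 113/√113, and r² = 565.
Half the chord is √(r² − d²) = √(452), so the full chord is 4√113.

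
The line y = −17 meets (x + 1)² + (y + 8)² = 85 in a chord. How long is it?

Centre (−1, −8), r² = 85. Perpendicular distance d from centre to line = |9| / √1 = 9.
Chord = 2√(r² − d²) = 2·√(4) = 4.

4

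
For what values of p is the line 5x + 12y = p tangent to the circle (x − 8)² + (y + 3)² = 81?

p = −113 or p = 121

For a tangent, require d(centre, line) = r = 9.
|5·8 + 12·(−3) − p| / √169 = 9
|p − (4)| = 9·13, so p = 121 or p = −113.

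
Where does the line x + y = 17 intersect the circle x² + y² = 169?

(5, 12) and (12, 5)

Express y = −x + 17 and substitute into the circle:
2x² − 34x + 120 = 0  ⟹  x² − 17x + 60 = 0
x = 12 or x = 5, giving (12, 5) and (5, 12).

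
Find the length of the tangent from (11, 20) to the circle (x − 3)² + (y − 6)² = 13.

The centre is (3, 6) and r = √13. The square of the distance from P to the centre is 64 + 196 = 260.
Power of the point: PT² = |PO|² − r² = 247, so PT = √247.

√247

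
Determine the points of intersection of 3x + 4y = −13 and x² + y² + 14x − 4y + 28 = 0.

(−11, 5) and (−3, −1)

Substitute y = (−13 − 3x)/4:
25x² + 350x + 825 = 0  ⟹  x² + 14x + 33 = 0
x = −3 or x = −11, giving (−3, −1) and (−11, 5).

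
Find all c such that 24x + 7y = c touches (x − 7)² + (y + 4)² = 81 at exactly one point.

c = −85 or c = 365

The line touches the circle iff its distance from (7, −4) is 9:
|24·7 + 7·(−4) − c| / √625 = 9
|c − (140)| = 9·25, so c = 365 or c = −85.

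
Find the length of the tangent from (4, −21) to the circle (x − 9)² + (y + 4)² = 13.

Centre (9, −4), r² = 13. |PO|² = (−5)² + (−17)² = 314.
By the tangent–radius right angle, tangent length = √(|PO|² − r²) = √301.

√301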